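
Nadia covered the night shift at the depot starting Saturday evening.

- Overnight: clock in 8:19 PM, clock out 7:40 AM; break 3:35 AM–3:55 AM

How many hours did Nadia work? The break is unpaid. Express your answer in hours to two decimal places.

Overnight: 8:19 PM → midnight = 3 h 41 min; midnight → 7:40 AM = 7 h 40 min; span 11 h 21 min; less 20 min break → 11 h 1 min

11.02 hours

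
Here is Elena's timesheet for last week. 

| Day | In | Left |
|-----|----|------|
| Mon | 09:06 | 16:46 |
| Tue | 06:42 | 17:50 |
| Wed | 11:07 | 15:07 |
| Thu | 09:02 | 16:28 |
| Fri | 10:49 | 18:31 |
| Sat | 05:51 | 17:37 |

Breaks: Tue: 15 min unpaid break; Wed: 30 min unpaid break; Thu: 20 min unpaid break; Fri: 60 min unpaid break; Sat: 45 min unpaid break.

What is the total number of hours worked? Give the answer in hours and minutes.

46 h 52 min

Mon: 09:06–16:46 = 7 h 40 min
Tue: 06:42–17:50 = 11 h 8 min; less 15 min break → 10 h 53 min
Wed: 11:07–15:07 = 4 h 0 min; less 30 min break → 3 h 30 min
Thu: 09:02–16:28 = 7 h 26 min; less 20 min break → 7 h 6 min
Fri: 10:49–18:31 = 7 h 42 min; less 60 min break → 6 h 42 min
Sat: 05:51–17:37 = 11 h 46 min; less 45 min break → 11 h 1 min
Total: 7 h 40 min + 10 h 53 min + 3 h 30 min + 7 h 6 min + 6 h 42 min + 11 h 1 min = 46 h 52 min.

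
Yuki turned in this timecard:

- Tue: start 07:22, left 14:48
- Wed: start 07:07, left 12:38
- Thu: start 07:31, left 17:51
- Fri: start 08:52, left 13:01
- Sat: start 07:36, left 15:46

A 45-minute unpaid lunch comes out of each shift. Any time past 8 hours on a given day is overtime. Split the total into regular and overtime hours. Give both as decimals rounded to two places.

Tue: 07:22–14:48 = 7 h 26 min; less 45 min break → 6 h 41 min
Wed: 07:07–12:38 = 5 h 31 min; less 45 min break → 4 h 46 min
Thu: 07:31–17:51 = 10 h 20 min; less 45 min break → 9 h 35 min
Fri: 08:52–13:01 = 4 h 9 min; less 45 min break → 3 h 24 min
Sat: 07:36–15:46 = 8 h 10 min; less 45 min break → 7 h 25 min
Tue reg 6 h 41 min / OT 0 h 0 min; Wed reg 4 h 46 min / OT 0 h 0 min; Thu reg 8 h 0 min / OT 1 h 35 min; Fri reg 3 h 24 min / OT 0 h 0 min; Sat reg 7 h 25 min / OT 0 h 0 min.
Totals: regular 30 h 16 min, overtime 1 h 35 min.

Regular 30.27 hours, overtime 1.58 hours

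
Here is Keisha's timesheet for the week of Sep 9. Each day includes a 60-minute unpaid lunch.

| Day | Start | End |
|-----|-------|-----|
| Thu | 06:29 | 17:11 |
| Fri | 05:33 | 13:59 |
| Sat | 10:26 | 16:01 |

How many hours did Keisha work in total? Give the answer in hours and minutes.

21 h 43 min

Thu: 06:29–17:11 = 10 h 42 min; less 60 min break → 9 h 42 min
Fri: 05:33–13:59 = 8 h 26 min; less 60 min break → 7 h 26 min
Sat: 10:26–16:01 = 5 h 35 min; less 60 min break → 4 h 35 min
Total: 9 h 42 min + 7 h 26 min + 4 h 35 min = 21 h 43 min.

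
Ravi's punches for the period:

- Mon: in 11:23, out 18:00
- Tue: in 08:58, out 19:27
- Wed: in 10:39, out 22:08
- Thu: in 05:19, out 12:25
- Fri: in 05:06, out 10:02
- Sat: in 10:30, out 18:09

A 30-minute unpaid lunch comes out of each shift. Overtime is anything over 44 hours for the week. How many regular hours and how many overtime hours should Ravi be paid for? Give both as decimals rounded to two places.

Regular 44.00 hours, overtime 1.27 hours

Mon: 11:23–18:00 = 6 h 37 min; less 30 min break → 6 h 7 min
Tue: 08:58–19:27 = 10 h 29 min; less 30 min break → 9 h 59 min
Wed: 10:39–22:08 = 11 h 29 min; less 30 min break → 10 h 59 min
Thu: 05:19–12:25 = 7 h 6 min; less 30 min break → 6 h 36 min
Fri: 05:06–10:02 = 4 h 56 min; less 30 min break → 4 h 26 min
Sat: 10:30–18:09 = 7 h 39 min; less 30 min break → 7 h 9 min
Total worked: 45 h 16 min = 45.27 h.
Threshold 44 h → overtime 1 h 16 min, regular 44 h 0 min.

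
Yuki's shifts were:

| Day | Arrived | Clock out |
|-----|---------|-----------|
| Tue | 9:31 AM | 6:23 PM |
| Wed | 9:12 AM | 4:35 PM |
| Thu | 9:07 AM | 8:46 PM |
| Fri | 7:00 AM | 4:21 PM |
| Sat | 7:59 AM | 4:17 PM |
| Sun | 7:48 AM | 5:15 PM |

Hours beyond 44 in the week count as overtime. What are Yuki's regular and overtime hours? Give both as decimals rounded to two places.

Tue: 9:31 AM–6:23 PM = 8 h 52 min
Wed: 9:12 AM–4:35 PM = 7 h 23 min
Thu: 9:07 AM–8:46 PM = 11 h 39 min
Fri: 7:00 AM–4:21 PM = 9 h 21 min
Sat: 7:59 AM–4:17 PM = 8 h 18 min
Sun: 7:48 AM–5:15 PM = 9 h 27 min
Total worked: 55 h 0 min = 55.00 h.
Threshold 44 h → overtime 11 h 0 min, regular 44 h 0 min.

Regular 44.00 hours, overtime 11.00 hours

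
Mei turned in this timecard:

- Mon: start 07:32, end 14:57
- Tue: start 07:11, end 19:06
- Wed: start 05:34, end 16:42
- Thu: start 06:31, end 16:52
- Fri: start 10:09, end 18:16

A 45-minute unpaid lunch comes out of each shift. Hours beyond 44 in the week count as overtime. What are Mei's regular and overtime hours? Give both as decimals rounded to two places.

Mon: 07:32–14:57 = 7 h 25 min; less 45 min break → 6 h 40 min
Tue: 07:11–19:06 = 11 h 55 min; less 45 min break → 11 h 10 min
Wed: 05:34–16:42 = 11 h 8 min; less 45 min break → 10 h 23 min
Thu: 06:31–16:52 = 10 h 21 min; less 45 min break → 9 h 36 min
Fri: 10:09–18:16 = 8 h 7 min; less 45 min break → 7 h 22 min
Total worked: 45 h 11 min = 45.18 h.
Threshold 44 h → overtime 1 h 11 min, regular 44 h 0 min.

Regular 44.00 hours, overtime 1.18 hours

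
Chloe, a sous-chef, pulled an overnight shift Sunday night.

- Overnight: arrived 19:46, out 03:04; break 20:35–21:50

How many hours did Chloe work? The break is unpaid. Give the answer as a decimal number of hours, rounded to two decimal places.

6.05 hours

Overnight: 19:46 → midnight = 4 h 14 min; midnight → 03:04 = 3 h 4 min; span 7 h 18 min; less 75 min break → 6 h 3 min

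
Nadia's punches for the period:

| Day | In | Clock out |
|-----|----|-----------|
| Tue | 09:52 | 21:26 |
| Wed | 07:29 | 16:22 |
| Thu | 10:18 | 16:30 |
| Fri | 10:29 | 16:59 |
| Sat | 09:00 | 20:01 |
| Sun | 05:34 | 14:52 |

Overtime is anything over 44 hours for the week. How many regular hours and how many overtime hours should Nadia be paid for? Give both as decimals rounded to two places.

Tue: 09:52–21:26 = 11 h 34 min
Wed: 07:29–16:22 = 8 h 53 min
Thu: 10:18–16:30 = 6 h 12 min
Fri: 10:29–16:59 = 6 h 30 min
Sat: 09:00–20:01 = 11 h 1 min
Sun: 05:34–14:52 = 9 h 18 min
Total worked: 53 h 28 min = 53.47 h.
Threshold 44 h → overtime 9 h 28 min, regular 44 h 0 min.

Regular 44.00 hours, overtime 9.47 hours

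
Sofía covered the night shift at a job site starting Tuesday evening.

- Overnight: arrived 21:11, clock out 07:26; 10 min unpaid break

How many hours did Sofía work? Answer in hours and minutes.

Overnight: 21:11 → midnight = 2 h 49 min; midnight → 07:26 = 7 h 26 min; span 10 h 15 min; less 10 min break → 10 h 5 min

10 h 5 min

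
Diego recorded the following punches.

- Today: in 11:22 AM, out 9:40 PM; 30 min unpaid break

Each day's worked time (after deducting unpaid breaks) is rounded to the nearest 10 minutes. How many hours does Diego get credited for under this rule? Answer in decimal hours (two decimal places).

9.83 hours

Today: 11:22 AM–9:40 PM = 10 h 18 min − 30 min = 9 h 48 min → rounds to 9 h 50 min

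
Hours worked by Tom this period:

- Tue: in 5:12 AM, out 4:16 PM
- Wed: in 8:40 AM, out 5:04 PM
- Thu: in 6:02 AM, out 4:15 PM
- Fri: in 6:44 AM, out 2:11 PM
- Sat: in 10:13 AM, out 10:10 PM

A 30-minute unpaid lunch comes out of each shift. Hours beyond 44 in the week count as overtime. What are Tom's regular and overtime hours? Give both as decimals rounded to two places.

Tue: 5:12 AM–4:16 PM = 11 h 4 min; less 30 min break → 10 h 34 min
Wed: 8:40 AM–5:04 PM = 8 h 24 min; less 30 min break → 7 h 54 min
Thu: 6:02 AM–4:15 PM = 10 h 13 min; less 30 min break → 9 h 43 min
Fri: 6:44 AM–2:11 PM = 7 h 27 min; less 30 min break → 6 h 57 min
Sat: 10:13 AM–10:10 PM = 11 h 57 min; less 30 min break → 11 h 27 min
Total worked: 46 h 35 min = 46.58 h.
Threshold 44 h → overtime 2 h 35 min, regular 44 h 0 min.

Regular 44.00 hours, overtime 2.58 hours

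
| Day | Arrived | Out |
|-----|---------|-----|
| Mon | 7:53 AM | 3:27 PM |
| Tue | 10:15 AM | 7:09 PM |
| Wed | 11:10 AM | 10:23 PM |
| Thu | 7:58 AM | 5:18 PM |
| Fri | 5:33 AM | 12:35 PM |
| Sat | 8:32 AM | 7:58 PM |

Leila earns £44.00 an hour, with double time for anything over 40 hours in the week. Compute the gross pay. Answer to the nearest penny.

£3122.53

Mon: 7:53 AM–3:27 PM = 7 h 34 min
Tue: 10:15 AM–7:09 PM = 8 h 54 min
Wed: 11:10 AM–10:23 PM = 11 h 13 min
Thu: 7:58 AM–5:18 PM = 9 h 20 min
Fri: 5:33 AM–12:35 PM = 7 h 2 min
Sat: 8:32 AM–7:58 PM = 11 h 26 min
Total worked: 55 h 29 min = 3329 min.
Regular 40 h 0 min = 2400 min at £44.00/h; overtime 15 h 29 min = 929 min at £88.00/h.
Pay = (2400 × £44.00 + 929 × £88.00) ÷ 60 = £3122.53.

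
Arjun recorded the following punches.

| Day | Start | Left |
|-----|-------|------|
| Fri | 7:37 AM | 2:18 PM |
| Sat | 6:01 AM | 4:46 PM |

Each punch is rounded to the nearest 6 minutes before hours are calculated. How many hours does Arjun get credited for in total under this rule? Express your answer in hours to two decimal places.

Fri: in 7:37 AM→7:36 AM, out 2:18 PM→2:18 PM; 6 h 42 min
Sat: in 6:01 AM→6:00 AM, out 4:46 PM→4:48 PM; 10 h 48 min
Total credited: 17 h 30 min.

17.50 hours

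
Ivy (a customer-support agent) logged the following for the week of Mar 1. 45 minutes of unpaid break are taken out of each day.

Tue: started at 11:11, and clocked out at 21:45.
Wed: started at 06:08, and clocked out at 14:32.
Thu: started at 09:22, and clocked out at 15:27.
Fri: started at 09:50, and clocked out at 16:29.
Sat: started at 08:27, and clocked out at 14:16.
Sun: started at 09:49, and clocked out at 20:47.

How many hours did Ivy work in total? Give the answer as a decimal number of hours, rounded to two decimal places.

Tue: 11:11–21:45 = 10 h 34 min; less 45 min break → 9 h 49 min
Wed: 06:08–14:32 = 8 h 24 min; less 45 min break → 7 h 39 min
Thu: 09:22–15:27 = 6 h 5 min; less 45 min break → 5 h 20 min
Fri: 09:50–16:29 = 6 h 39 min; less 45 min break → 5 h 54 min
Sat: 08:27–14:16 = 5 h 49 min; less 45 min break → 5 h 4 min
Sun: 09:49–20:47 = 10 h 58 min; less 45 min break → 10 h 13 min
Total: 9 h 49 min + 7 h 39 min + 5 h 20 min + 5 h 54 min + 5 h 4 min + 10 h 13 min = 43 h 59 min.

43.98 hours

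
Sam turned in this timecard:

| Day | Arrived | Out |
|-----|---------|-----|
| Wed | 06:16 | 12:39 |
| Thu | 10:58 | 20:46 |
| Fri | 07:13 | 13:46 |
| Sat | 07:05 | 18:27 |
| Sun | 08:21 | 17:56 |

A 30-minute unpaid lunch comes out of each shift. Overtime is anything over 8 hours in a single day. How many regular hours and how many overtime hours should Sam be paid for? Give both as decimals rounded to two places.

Regular 35.93 hours, overtime 5.25 hours

Wed: 06:16–12:39 = 6 h 23 min; less 30 min break → 5 h 53 min
Thu: 10:58–20:46 = 9 h 48 min; less 30 min break → 9 h 18 min
Fri: 07:13–13:46 = 6 h 33 min; less 30 min break → 6 h 3 min
Sat: 07:05–18:27 = 11 h 22 min; less 30 min break → 10 h 52 min
Sun: 08:21–17:56 = 9 h 35 min; less 30 min break → 9 h 5 min
Wed reg 5 h 53 min / OT 0 h 0 min; Thu reg 8 h 0 min / OT 1 h 18 min; Fri reg 6 h 3 min / OT 0 h 0 min; Sat reg 8 h 0 min / OT 2 h 52 min; Sun reg 8 h 0 min / OT 1 h 5 min.
Totals: regular 35 h 56 min, overtime 5 h 15 min.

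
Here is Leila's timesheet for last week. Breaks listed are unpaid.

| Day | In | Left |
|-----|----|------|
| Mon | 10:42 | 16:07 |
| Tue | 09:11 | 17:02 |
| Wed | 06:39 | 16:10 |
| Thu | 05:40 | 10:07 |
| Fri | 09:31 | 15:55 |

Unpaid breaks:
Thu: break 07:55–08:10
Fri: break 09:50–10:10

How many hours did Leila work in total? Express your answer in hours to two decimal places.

Mon: 10:42–16:07 = 5 h 25 min
Tue: 09:11–17:02 = 7 h 51 min
Wed: 06:39–16:10 = 9 h 31 min
Thu: 05:40–10:07 = 4 h 27 min; less 15 min break → 4 h 12 min
Fri: 09:31–15:55 = 6 h 24 min; less 20 min break → 6 h 4 min
Total: 5 h 25 min + 7 h 51 min + 9 h 31 min + 4 h 12 min + 6 h 4 min = 33 h 3 min.

33.05 hours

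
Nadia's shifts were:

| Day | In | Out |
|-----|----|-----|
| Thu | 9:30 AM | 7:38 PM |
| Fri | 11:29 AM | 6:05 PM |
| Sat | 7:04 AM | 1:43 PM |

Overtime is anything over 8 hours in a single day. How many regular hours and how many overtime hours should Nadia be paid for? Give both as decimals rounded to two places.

Thu: 9:30 AM–7:38 PM = 10 h 8 min
Fri: 11:29 AM–6:05 PM = 6 h 36 min
Sat: 7:04 AM–1:43 PM = 6 h 39 min
Thu reg 8 h 0 min / OT 2 h 8 min; Fri reg 6 h 36 min / OT 0 h 0 min; Sat reg 6 h 39 min / OT 0 h 0 min.
Totals: regular 21 h 15 min, overtime 2 h 8 min.

Regular 21.25 hours, overtime 2.13 hours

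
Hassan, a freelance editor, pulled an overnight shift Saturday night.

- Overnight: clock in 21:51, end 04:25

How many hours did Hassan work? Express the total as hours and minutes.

6 h 34 min

Overnight: 21:51 → midnight = 2 h 9 min; midnight → 04:25 = 4 h 25 min; span 6 h 34 min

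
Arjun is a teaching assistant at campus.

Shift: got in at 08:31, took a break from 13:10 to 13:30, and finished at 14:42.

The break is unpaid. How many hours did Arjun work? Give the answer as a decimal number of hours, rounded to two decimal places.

Shift: 08:31–14:42 = 6 h 11 min; less 20 min break → 5 h 51 min

5.85 hours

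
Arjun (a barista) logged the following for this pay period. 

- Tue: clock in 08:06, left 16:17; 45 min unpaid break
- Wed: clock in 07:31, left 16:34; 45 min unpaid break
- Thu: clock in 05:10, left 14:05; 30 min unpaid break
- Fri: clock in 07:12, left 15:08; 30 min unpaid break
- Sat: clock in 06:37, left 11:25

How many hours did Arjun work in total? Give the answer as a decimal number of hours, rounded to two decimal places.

36.38 hours

Tue: 08:06–16:17 = 8 h 11 min; less 45 min break → 7 h 26 min
Wed: 07:31–16:34 = 9 h 3 min; less 45 min break → 8 h 18 min
Thu: 05:10–14:05 = 8 h 55 min; less 30 min break → 8 h 25 min
Fri: 07:12–15:08 = 7 h 56 min; less 30 min break → 7 h 26 min
Sat: 06:37–11:25 = 4 h 48 min
Total: 7 h 26 min + 8 h 18 min + 8 h 25 min + 7 h 26 min + 4 h 48 min = 36 h 23 min.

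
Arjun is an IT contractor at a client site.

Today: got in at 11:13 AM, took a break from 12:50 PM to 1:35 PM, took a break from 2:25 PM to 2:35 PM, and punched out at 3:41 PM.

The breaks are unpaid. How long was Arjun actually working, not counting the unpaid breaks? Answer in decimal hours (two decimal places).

3.55 hours

Today: 11:13 AM–3:41 PM = 4 h 28 min; less 55 min break → 3 h 33 min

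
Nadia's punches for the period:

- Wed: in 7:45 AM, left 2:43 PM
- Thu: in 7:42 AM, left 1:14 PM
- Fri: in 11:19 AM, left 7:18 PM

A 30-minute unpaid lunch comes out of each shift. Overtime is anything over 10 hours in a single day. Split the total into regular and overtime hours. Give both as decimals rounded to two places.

Regular 18.98 hours, overtime 0.00 hours

Wed: 7:45 AM–2:43 PM = 6 h 58 min; less 30 min break → 6 h 28 min
Thu: 7:42 AM–1:14 PM = 5 h 32 min; less 30 min break → 5 h 2 min
Fri: 11:19 AM–7:18 PM = 7 h 59 min; less 30 min break → 7 h 29 min
Wed reg 6 h 28 min / OT 0 h 0 min; Thu reg 5 h 2 min / OT 0 h 0 min; Fri reg 7 h 29 min / OT 0 h 0 min.
Totals: regular 18 h 59 min, overtime 0 h 0 min.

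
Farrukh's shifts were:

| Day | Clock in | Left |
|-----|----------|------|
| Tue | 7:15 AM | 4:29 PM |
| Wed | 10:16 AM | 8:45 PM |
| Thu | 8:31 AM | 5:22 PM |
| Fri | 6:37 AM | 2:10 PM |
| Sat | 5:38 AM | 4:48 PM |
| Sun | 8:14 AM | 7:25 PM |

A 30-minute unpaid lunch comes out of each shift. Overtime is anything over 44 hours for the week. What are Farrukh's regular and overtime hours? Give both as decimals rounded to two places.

Tue: 7:15 AM–4:29 PM = 9 h 14 min; less 30 min break → 8 h 44 min
Wed: 10:16 AM–8:45 PM = 10 h 29 min; less 30 min break → 9 h 59 min
Thu: 8:31 AM–5:22 PM = 8 h 51 min; less 30 min break → 8 h 21 min
Fri: 6:37 AM–2:10 PM = 7 h 33 min; less 30 min break → 7 h 3 min
Sat: 5:38 AM–4:48 PM = 11 h 10 min; less 30 min break → 10 h 40 min
Sun: 8:14 AM–7:25 PM = 11 h 11 min; less 30 min break → 10 h 41 min
Total worked: 55 h 28 min = 55.47 h.
Threshold 44 h → overtime 11 h 28 min, regular 44 h 0 min.

Regular 44.00 hours, overtime 11.47 hours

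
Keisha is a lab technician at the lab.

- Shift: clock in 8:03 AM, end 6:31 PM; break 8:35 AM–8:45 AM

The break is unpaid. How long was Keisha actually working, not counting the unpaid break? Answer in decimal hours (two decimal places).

10.30 hours

Shift: 8:03 AM–6:31 PM = 10 h 28 min; less 10 min break → 10 h 18 min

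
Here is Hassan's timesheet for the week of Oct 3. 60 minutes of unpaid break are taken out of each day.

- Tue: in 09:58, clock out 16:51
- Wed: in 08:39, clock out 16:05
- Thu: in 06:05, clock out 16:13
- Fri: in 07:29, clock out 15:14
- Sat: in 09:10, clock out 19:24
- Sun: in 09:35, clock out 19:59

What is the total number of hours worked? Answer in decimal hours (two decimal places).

46.83 hours

Tue: 09:58–16:51 = 6 h 53 min; less 60 min break → 5 h 53 min
Wed: 08:39–16:05 = 7 h 26 min; less 60 min break → 6 h 26 min
Thu: 06:05–16:13 = 10 h 8 min; less 60 min break → 9 h 8 min
Fri: 07:29–15:14 = 7 h 45 min; less 60 min break → 6 h 45 min
Sat: 09:10–19:24 = 10 h 14 min; less 60 min break → 9 h 14 min
Sun: 09:35–19:59 = 10 h 24 min; less 60 min break → 9 h 24 min
Total: 5 h 53 min + 6 h 26 min + 9 h 8 min + 6 h 45 min + 9 h 14 min + 9 h 24 min = 46 h 50 min.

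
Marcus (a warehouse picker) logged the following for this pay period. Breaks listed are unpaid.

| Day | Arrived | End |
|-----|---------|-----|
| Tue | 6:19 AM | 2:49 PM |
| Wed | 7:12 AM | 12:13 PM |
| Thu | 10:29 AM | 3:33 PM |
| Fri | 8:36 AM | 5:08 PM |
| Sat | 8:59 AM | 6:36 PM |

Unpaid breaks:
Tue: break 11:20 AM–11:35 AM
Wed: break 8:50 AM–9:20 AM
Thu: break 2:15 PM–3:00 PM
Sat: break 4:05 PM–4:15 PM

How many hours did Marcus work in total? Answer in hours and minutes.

Tue: 6:19 AM–2:49 PM = 8 h 30 min; less 15 min break → 8 h 15 min
Wed: 7:12 AM–12:13 PM = 5 h 1 min; less 30 min break → 4 h 31 min
Thu: 10:29 AM–3:33 PM = 5 h 4 min; less 45 min break → 4 h 19 min
Fri: 8:36 AM–5:08 PM = 8 h 32 min
Sat: 8:59 AM–6:36 PM = 9 h 37 min; less 10 min break → 9 h 27 min
Total: 8 h 15 min + 4 h 31 min + 4 h 19 min + 8 h 32 min + 9 h 27 min = 35 h 4 min.

35 h 4 min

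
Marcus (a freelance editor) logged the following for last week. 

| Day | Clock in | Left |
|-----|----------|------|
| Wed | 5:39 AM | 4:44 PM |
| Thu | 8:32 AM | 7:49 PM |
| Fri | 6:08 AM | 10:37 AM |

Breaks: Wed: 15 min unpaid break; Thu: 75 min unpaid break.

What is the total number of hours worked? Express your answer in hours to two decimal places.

Wed: 5:39 AM–4:44 PM = 11 h 5 min; less 15 min break → 10 h 50 min
Thu: 8:32 AM–7:49 PM = 11 h 17 min; less 75 min break → 10 h 2 min
Fri: 6:08 AM–10:37 AM = 4 h 29 min
Total: 10 h 50 min + 10 h 2 min + 4 h 29 min = 25 h 21 min.

25.35 hours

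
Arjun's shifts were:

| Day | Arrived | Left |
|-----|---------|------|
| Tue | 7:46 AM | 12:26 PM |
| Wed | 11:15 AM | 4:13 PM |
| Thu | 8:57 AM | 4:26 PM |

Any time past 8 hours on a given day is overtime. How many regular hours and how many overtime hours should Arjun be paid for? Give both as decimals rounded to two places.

Regular 17.12 hours, overtime 0.00 hours

Tue: 7:46 AM–12:26 PM = 4 h 40 min
Wed: 11:15 AM–4:13 PM = 4 h 58 min
Thu: 8:57 AM–4:26 PM = 7 h 29 min
Tue reg 4 h 40 min / OT 0 h 0 min; Wed reg 4 h 58 min / OT 0 h 0 min; Thu reg 7 h 29 min / OT 0 h 0 min.
Totals: regular 17 h 7 min, overtime 0 h 0 min.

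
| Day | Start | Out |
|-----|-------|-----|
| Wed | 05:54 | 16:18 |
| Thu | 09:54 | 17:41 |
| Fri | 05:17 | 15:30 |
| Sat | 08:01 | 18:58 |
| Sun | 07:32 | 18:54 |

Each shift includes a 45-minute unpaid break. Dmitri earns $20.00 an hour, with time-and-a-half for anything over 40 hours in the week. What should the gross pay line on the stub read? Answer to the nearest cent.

$1009.00

Wed: 05:54–16:18 = 10 h 24 min; less 45 min break → 9 h 39 min
Thu: 09:54–17:41 = 7 h 47 min; less 45 min break → 7 h 2 min
Fri: 05:17–15:30 = 10 h 13 min; less 45 min break → 9 h 28 min
Sat: 08:01–18:58 = 10 h 57 min; less 45 min break → 10 h 12 min
Sun: 07:32–18:54 = 11 h 22 min; less 45 min break → 10 h 37 min
Total worked: 46 h 58 min = 2818 min.
Regular 40 h 0 min = 2400 min at $20.00/h; overtime 6 h 58 min = 418 min at $30.00/h.
Pay = (2400 × $20.00 + 418 × $30.00) ÷ 60 = $1009.00.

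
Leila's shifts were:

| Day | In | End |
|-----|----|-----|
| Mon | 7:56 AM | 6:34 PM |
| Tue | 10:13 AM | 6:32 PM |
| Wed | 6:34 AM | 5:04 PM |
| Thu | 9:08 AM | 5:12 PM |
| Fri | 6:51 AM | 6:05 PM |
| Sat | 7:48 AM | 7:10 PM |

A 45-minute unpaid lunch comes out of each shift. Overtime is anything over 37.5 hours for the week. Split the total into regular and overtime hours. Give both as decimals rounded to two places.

Mon: 7:56 AM–6:34 PM = 10 h 38 min; less 45 min break → 9 h 53 min
Tue: 10:13 AM–6:32 PM = 8 h 19 min; less 45 min break → 7 h 34 min
Wed: 6:34 AM–5:04 PM = 10 h 30 min; less 45 min break → 9 h 45 min
Thu: 9:08 AM–5:12 PM = 8 h 4 min; less 45 min break → 7 h 19 min
Fri: 6:51 AM–6:05 PM = 11 h 14 min; less 45 min break → 10 h 29 min
Sat: 7:48 AM–7:10 PM = 11 h 22 min; less 45 min break → 10 h 37 min
Total worked: 55 h 37 min = 55.62 h.
Threshold 37.5 h → overtime 18 h 7 min, regular 37 h 30 min.

Regular 37.50 hours, overtime 18.12 hours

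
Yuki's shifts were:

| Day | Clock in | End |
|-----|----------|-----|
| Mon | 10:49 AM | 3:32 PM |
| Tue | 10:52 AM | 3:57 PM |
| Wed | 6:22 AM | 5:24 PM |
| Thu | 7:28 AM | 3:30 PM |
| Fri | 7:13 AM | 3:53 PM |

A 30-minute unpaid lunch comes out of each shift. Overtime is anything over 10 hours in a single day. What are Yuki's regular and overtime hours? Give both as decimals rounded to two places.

Regular 34.50 hours, overtime 0.53 hours

Mon: 10:49 AM–3:32 PM = 4 h 43 min; less 30 min break → 4 h 13 min
Tue: 10:52 AM–3:57 PM = 5 h 5 min; less 30 min break → 4 h 35 min
Wed: 6:22 AM–5:24 PM = 11 h 2 min; less 30 min break → 10 h 32 min
Thu: 7:28 AM–3:30 PM = 8 h 2 min; less 30 min break → 7 h 32 min
Fri: 7:13 AM–3:53 PM = 8 h 40 min; less 30 min break → 8 h 10 min
Mon reg 4 h 13 min / OT 0 h 0 min; Tue reg 4 h 35 min / OT 0 h 0 min; Wed reg 10 h 0 min / OT 0 h 32 min; Thu reg 7 h 32 min / OT 0 h 0 min; Fri reg 8 h 10 min / OT 0 h 0 min.
Totals: regular 34 h 30 min, overtime 0 h 32 min.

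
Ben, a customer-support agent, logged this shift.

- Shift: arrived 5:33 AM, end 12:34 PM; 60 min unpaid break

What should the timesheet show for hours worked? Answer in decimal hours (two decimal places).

6.02 hours

Shift: 5:33 AM–12:34 PM = 7 h 1 min; less 60 min break → 6 h 1 min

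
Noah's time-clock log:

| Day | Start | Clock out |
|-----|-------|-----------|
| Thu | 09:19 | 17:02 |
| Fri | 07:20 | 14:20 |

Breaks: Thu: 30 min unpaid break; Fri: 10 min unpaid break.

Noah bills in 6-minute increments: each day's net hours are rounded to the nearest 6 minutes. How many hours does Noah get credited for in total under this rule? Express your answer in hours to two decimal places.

Thu: 09:19–17:02 = 7 h 43 min − 30 min = 7 h 13 min → rounds to 7 h 12 min
Fri: 07:20–14:20 = 7 h 0 min − 10 min = 6 h 50 min → rounds to 6 h 48 min
Total credited: 14 h 0 min.

14.00 hours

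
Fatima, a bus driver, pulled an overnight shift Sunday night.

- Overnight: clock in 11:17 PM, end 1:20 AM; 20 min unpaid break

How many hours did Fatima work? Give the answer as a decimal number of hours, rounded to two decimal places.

Overnight: 11:17 PM → midnight = 0 h 43 min; midnight → 1:20 AM = 1 h 20 min; span 2 h 3 min; less 20 min break → 1 h 43 min

1.72 hours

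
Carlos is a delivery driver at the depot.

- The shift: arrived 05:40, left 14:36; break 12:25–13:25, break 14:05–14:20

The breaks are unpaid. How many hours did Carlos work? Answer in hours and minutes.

The shift: 05:40–14:36 = 8 h 56 min; less 75 min break → 7 h 41 min

7 h 41 min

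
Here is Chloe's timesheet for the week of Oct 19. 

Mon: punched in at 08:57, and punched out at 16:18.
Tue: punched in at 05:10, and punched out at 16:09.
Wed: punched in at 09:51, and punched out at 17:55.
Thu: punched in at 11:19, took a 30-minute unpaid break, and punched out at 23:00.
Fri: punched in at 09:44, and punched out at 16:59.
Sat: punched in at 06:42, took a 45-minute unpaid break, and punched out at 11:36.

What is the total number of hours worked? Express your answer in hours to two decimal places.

Mon: 08:57–16:18 = 7 h 21 min
Tue: 05:10–16:09 = 10 h 59 min
Wed: 09:51–17:55 = 8 h 4 min
Thu: 11:19–23:00 = 11 h 41 min; less 30 min break → 11 h 11 min
Fri: 09:44–16:59 = 7 h 15 min
Sat: 06:42–11:36 = 4 h 54 min; less 45 min break → 4 h 9 min
Total: 7 h 21 min + 10 h 59 min + 8 h 4 min + 11 h 11 min + 7 h 15 min + 4 h 9 min = 48 h 59 min.

48.98 hours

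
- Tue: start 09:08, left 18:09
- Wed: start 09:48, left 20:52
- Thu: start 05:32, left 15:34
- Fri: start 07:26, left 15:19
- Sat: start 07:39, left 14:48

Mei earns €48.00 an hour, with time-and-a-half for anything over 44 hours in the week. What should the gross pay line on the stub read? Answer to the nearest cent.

Tue: 09:08–18:09 = 9 h 1 min
Wed: 09:48–20:52 = 11 h 4 min
Thu: 05:32–15:34 = 10 h 2 min
Fri: 07:26–15:19 = 7 h 53 min
Sat: 07:39–14:48 = 7 h 9 min
Total worked: 45 h 9 min = 2709 min.
Regular 44 h 0 min = 2640 min at €48.00/h; overtime 1 h 9 min = 69 min at €72.00/h.
Pay = (2640 × €48.00 + 69 × €72.00) ÷ 60 = €2194.80.

€2194.80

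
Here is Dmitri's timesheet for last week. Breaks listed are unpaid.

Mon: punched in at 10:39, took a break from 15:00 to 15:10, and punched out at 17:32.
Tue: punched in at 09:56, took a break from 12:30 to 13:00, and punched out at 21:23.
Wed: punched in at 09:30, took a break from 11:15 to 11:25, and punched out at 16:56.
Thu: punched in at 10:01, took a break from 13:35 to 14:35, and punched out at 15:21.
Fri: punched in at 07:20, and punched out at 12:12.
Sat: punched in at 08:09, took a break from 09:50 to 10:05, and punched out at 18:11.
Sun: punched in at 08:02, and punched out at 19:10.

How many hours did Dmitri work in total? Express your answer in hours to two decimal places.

Mon: 10:39–17:32 = 6 h 53 min; less 10 min break → 6 h 43 min
Tue: 09:56–21:23 = 11 h 27 min; less 30 min break → 10 h 57 min
Wed: 09:30–16:56 = 7 h 26 min; less 10 min break → 7 h 16 min
Thu: 10:01–15:21 = 5 h 20 min; less 60 min break → 4 h 20 min
Fri: 07:20–12:12 = 4 h 52 min
Sat: 08:09–18:11 = 10 h 2 min; less 15 min break → 9 h 47 min
Sun: 08:02–19:10 = 11 h 8 min
Total: 6 h 43 min + 10 h 57 min + 7 h 16 min + 4 h 20 min + 4 h 52 min + 9 h 47 min + 11 h 8 min = 55 h 3 min.

55.05 hours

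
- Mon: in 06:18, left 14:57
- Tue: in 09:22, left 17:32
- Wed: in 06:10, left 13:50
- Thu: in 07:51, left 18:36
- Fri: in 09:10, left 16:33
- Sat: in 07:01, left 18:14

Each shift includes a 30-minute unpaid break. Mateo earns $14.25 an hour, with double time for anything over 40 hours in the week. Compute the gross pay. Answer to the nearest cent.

$878.75

Mon: 06:18–14:57 = 8 h 39 min; less 30 min break → 8 h 9 min
Tue: 09:22–17:32 = 8 h 10 min; less 30 min break → 7 h 40 min
Wed: 06:10–13:50 = 7 h 40 min; less 30 min break → 7 h 10 min
Thu: 07:51–18:36 = 10 h 45 min; less 30 min break → 10 h 15 min
Fri: 09:10–16:33 = 7 h 23 min; less 30 min break → 6 h 53 min
Sat: 07:01–18:14 = 11 h 13 min; less 30 min break → 10 h 43 min
Total worked: 50 h 50 min = 3050 min.
Regular 40 h 0 min = 2400 min at $14.25/h; overtime 10 h 50 min = 650 min at $28.50/h.
Pay = (2400 × $14.25 + 650 × $28.50) ÷ 60 = $878.75.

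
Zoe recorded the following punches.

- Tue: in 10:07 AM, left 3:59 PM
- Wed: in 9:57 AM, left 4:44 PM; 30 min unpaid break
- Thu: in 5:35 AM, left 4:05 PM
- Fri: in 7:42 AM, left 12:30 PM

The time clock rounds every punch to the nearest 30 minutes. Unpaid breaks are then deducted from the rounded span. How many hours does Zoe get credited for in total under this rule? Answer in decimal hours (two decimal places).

Tue: in 10:07 AM→10:00 AM, out 3:59 PM→4:00 PM; 6 h 0 min
Wed: in 9:57 AM→10:00 AM, out 4:44 PM→4:30 PM; 6 h 30 min − 30 min = 6 h 0 min
Thu: in 5:35 AM→5:30 AM, out 4:05 PM→4:00 PM; 10 h 30 min
Fri: in 7:42 AM→7:30 AM, out 12:30 PM→12:30 PM; 5 h 0 min
Total credited: 27 h 30 min.

27.50 hours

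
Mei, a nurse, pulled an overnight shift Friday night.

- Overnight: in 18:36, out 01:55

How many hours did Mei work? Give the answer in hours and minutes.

7 h 19 min

Overnight: 18:36 → midnight = 5 h 24 min; midnight → 01:55 = 1 h 55 min; span 7 h 19 min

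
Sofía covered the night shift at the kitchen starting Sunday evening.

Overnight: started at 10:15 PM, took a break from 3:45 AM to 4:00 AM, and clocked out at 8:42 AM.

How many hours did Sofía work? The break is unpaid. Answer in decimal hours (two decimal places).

Overnight: 10:15 PM → midnight = 1 h 45 min; midnight → 8:42 AM = 8 h 42 min; span 10 h 27 min; less 15 min break → 10 h 12 min

10.20 hours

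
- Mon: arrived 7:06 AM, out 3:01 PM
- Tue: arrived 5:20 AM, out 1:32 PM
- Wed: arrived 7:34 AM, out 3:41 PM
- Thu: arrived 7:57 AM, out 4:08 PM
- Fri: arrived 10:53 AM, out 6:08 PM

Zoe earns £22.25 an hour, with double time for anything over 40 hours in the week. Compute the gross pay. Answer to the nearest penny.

Mon: 7:06 AM–3:01 PM = 7 h 55 min
Tue: 5:20 AM–1:32 PM = 8 h 12 min
Wed: 7:34 AM–3:41 PM = 8 h 7 min
Thu: 7:57 AM–4:08 PM = 8 h 11 min
Fri: 10:53 AM–6:08 PM = 7 h 15 min
Total worked: 39 h 40 min = 2380 min.
Regular 39 h 40 min = 2380 min at £22.25/h; overtime 0 h 0 min = 0 min at £44.50/h.
Pay = (2380 × £22.25 + 0 × £44.50) ÷ 60 = £882.58.

£882.58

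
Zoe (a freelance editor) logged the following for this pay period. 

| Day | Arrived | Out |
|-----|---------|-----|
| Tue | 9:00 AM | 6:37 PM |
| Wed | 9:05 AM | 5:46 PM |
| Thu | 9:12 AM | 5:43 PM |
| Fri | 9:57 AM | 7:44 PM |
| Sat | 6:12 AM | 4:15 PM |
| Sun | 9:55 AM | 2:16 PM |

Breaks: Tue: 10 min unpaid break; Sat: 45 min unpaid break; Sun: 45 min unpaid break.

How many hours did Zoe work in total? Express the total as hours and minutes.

Tue: 9:00 AM–6:37 PM = 9 h 37 min; less 10 min break → 9 h 27 min
Wed: 9:05 AM–5:46 PM = 8 h 41 min
Thu: 9:12 AM–5:43 PM = 8 h 31 min
Fri: 9:57 AM–7:44 PM = 9 h 47 min
Sat: 6:12 AM–4:15 PM = 10 h 3 min; less 45 min break → 9 h 18 min
Sun: 9:55 AM–2:16 PM = 4 h 21 min; less 45 min break → 3 h 36 min
Total: 9 h 27 min + 8 h 41 min + 8 h 31 min + 9 h 47 min + 9 h 18 min + 3 h 36 min = 49 h 20 min.

49 h 20 min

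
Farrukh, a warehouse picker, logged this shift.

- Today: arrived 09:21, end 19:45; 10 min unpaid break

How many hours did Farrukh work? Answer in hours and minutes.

10 h 14 min

Today: 09:21–19:45 = 10 h 24 min; less 10 min break → 10 h 14 min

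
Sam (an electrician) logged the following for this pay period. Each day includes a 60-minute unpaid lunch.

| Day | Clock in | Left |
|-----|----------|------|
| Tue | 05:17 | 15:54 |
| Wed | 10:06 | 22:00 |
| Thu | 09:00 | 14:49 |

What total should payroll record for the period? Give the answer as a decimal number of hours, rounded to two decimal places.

25.33 hours

Tue: 05:17–15:54 = 10 h 37 min; less 60 min break → 9 h 37 min
Wed: 10:06–22:00 = 11 h 54 min; less 60 min break → 10 h 54 min
Thu: 09:00–14:49 = 5 h 49 min; less 60 min break → 4 h 49 min
Total: 9 h 37 min + 10 h 54 min + 4 h 49 min = 25 h 20 min.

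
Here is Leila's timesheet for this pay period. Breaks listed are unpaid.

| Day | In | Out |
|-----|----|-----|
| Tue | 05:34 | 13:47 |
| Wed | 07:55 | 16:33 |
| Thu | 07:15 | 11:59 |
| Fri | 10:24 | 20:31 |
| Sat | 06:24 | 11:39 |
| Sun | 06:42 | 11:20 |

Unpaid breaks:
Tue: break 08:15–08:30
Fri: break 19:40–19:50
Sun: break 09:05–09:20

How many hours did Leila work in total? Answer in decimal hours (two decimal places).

Tue: 05:34–13:47 = 8 h 13 min; less 15 min break → 7 h 58 min
Wed: 07:55–16:33 = 8 h 38 min
Thu: 07:15–11:59 = 4 h 44 min
Fri: 10:24–20:31 = 10 h 7 min; less 10 min break → 9 h 57 min
Sat: 06:24–11:39 = 5 h 15 min
Sun: 06:42–11:20 = 4 h 38 min; less 15 min break → 4 h 23 min
Total: 7 h 58 min + 8 h 38 min + 4 h 44 min + 9 h 57 min + 5 h 15 min + 4 h 23 min = 40 h 55 min.

40.92 hours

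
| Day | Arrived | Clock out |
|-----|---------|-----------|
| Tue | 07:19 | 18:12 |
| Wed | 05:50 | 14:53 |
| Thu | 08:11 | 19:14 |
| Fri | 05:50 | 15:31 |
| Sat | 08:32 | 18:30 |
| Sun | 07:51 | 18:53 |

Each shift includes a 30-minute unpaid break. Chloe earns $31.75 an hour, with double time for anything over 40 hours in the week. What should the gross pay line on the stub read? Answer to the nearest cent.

$2455.33

Tue: 07:19–18:12 = 10 h 53 min; less 30 min break → 10 h 23 min
Wed: 05:50–14:53 = 9 h 3 min; less 30 min break → 8 h 33 min
Thu: 08:11–19:14 = 11 h 3 min; less 30 min break → 10 h 33 min
Fri: 05:50–15:31 = 9 h 41 min; less 30 min break → 9 h 11 min
Sat: 08:32–18:30 = 9 h 58 min; less 30 min break → 9 h 28 min
Sun: 07:51–18:53 = 11 h 2 min; less 30 min break → 10 h 32 min
Total worked: 58 h 40 min = 3520 min.
Regular 40 h 0 min = 2400 min at $31.75/h; overtime 18 h 40 min = 1120 min at $63.50/h.
Pay = (2400 × $31.75 + 1120 × $63.50) ÷ 60 = $2455.33.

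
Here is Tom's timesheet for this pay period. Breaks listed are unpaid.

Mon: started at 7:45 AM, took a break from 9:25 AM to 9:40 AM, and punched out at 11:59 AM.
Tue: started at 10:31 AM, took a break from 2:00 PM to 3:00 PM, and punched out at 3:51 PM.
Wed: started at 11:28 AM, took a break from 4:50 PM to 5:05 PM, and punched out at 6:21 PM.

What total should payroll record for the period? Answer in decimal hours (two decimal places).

14.95 hours

Mon: 7:45 AM–11:59 AM = 4 h 14 min; less 15 min break → 3 h 59 min
Tue: 10:31 AM–3:51 PM = 5 h 20 min; less 60 min break → 4 h 20 min
Wed: 11:28 AM–6:21 PM = 6 h 53 min; less 15 min break → 6 h 38 min
Total: 3 h 59 min + 4 h 20 min + 6 h 38 min = 14 h 57 min.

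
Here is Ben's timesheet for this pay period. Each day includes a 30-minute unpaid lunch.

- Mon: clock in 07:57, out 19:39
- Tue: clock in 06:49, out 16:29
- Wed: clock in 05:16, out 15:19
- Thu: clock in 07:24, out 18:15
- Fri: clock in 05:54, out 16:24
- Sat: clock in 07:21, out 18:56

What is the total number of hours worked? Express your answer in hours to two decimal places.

Mon: 07:57–19:39 = 11 h 42 min; less 30 min break → 11 h 12 min
Tue: 06:49–16:29 = 9 h 40 min; less 30 min break → 9 h 10 min
Wed: 05:16–15:19 = 10 h 3 min; less 30 min break → 9 h 33 min
Thu: 07:24–18:15 = 10 h 51 min; less 30 min break → 10 h 21 min
Fri: 05:54–16:24 = 10 h 30 min; less 30 min break → 10 h 0 min
Sat: 07:21–18:56 = 11 h 35 min; less 30 min break → 11 h 5 min
Total: 11 h 12 min + 9 h 10 min + 9 h 33 min + 10 h 21 min + 10 h 0 min + 11 h 5 min = 61 h 21 min.

61.35 hours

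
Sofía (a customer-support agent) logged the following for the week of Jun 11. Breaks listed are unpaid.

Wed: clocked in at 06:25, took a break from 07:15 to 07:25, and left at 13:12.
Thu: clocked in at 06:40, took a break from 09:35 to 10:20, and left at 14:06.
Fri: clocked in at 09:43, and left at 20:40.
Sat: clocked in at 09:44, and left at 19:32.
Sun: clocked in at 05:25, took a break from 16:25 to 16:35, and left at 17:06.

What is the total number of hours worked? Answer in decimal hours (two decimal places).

Wed: 06:25–13:12 = 6 h 47 min; less 10 min break → 6 h 37 min
Thu: 06:40–14:06 = 7 h 26 min; less 45 min break → 6 h 41 min
Fri: 09:43–20:40 = 10 h 57 min
Sat: 09:44–19:32 = 9 h 48 min
Sun: 05:25–17:06 = 11 h 41 min; less 10 min break → 11 h 31 min
Total: 6 h 37 min + 6 h 41 min + 10 h 57 min + 9 h 48 min + 11 h 31 min = 45 h 34 min.

45.57 hours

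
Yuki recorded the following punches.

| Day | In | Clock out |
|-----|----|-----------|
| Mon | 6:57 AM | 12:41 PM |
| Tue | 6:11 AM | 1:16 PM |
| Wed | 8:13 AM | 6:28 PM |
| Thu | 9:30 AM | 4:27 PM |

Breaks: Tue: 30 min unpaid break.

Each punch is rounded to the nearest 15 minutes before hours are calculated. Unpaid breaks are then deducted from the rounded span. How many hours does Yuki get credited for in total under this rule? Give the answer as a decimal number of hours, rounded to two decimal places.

29.50 hours

Mon: in 6:57 AM→7:00 AM, out 12:41 PM→12:45 PM; 5 h 45 min
Tue: in 6:11 AM→6:15 AM, out 1:16 PM→1:15 PM; 7 h 0 min − 30 min = 6 h 30 min
Wed: in 8:13 AM→8:15 AM, out 6:28 PM→6:30 PM; 10 h 15 min
Thu: in 9:30 AM→9:30 AM, out 4:27 PM→4:30 PM; 7 h 0 min
Total credited: 29 h 30 min.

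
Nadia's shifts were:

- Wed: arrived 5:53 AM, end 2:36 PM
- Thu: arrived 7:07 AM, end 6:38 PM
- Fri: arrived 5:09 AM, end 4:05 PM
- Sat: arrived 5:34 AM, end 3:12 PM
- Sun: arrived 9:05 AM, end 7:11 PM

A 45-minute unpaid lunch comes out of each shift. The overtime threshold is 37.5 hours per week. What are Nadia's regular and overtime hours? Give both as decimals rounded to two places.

Regular 37.50 hours, overtime 9.65 hours

Wed: 5:53 AM–2:36 PM = 8 h 43 min; less 45 min break → 7 h 58 min
Thu: 7:07 AM–6:38 PM = 11 h 31 min; less 45 min break → 10 h 46 min
Fri: 5:09 AM–4:05 PM = 10 h 56 min; less 45 min break → 10 h 11 min
Sat: 5:34 AM–3:12 PM = 9 h 38 min; less 45 min break → 8 h 53 min
Sun: 9:05 AM–7:11 PM = 10 h 6 min; less 45 min break → 9 h 21 min
Total worked: 47 h 9 min = 47.15 h.
Threshold 37.5 h → overtime 9 h 39 min, regular 37 h 30 min.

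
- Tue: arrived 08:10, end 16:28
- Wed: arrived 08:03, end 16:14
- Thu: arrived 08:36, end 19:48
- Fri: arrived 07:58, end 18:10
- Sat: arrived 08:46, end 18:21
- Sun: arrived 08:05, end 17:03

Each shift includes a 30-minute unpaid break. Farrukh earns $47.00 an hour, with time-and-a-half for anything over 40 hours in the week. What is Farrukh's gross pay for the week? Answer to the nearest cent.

Tue: 08:10–16:28 = 8 h 18 min; less 30 min break → 7 h 48 min
Wed: 08:03–16:14 = 8 h 11 min; less 30 min break → 7 h 41 min
Thu: 08:36–19:48 = 11 h 12 min; less 30 min break → 10 h 42 min
Fri: 07:58–18:10 = 10 h 12 min; less 30 min break → 9 h 42 min
Sat: 08:46–18:21 = 9 h 35 min; less 30 min break → 9 h 5 min
Sun: 08:05–17:03 = 8 h 58 min; less 30 min break → 8 h 28 min
Total worked: 53 h 26 min = 3206 min.
Regular 40 h 0 min = 2400 min at $47.00/h; overtime 13 h 26 min = 806 min at $70.50/h.
Pay = (2400 × $47.00 + 806 × $70.50) ÷ 60 = $2827.05.

$2827.05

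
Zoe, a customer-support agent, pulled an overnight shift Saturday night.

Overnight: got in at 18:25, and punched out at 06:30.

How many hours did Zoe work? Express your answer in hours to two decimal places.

12.08 hours

Overnight: 18:25 → midnight = 5 h 35 min; midnight → 06:30 = 6 h 30 min; span 12 h 5 min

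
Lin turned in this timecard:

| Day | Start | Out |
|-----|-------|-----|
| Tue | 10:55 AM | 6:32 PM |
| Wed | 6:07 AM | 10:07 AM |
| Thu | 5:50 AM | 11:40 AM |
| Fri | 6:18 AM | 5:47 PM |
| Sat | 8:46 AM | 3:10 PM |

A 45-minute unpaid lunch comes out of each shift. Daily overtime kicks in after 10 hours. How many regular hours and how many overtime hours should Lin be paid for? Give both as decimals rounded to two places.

Regular 30.85 hours, overtime 0.73 hours

Tue: 10:55 AM–6:32 PM = 7 h 37 min; less 45 min break → 6 h 52 min
Wed: 6:07 AM–10:07 AM = 4 h 0 min; less 45 min break → 3 h 15 min
Thu: 5:50 AM–11:40 AM = 5 h 50 min; less 45 min break → 5 h 5 min
Fri: 6:18 AM–5:47 PM = 11 h 29 min; less 45 min break → 10 h 44 min
Sat: 8:46 AM–3:10 PM = 6 h 24 min; less 45 min break → 5 h 39 min
Tue reg 6 h 52 min / OT 0 h 0 min; Wed reg 3 h 15 min / OT 0 h 0 min; Thu reg 5 h 5 min / OT 0 h 0 min; Fri reg 10 h 0 min / OT 0 h 44 min; Sat reg 5 h 39 min / OT 0 h 0 min.
Totals: regular 30 h 51 min, overtime 0 h 44 min.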